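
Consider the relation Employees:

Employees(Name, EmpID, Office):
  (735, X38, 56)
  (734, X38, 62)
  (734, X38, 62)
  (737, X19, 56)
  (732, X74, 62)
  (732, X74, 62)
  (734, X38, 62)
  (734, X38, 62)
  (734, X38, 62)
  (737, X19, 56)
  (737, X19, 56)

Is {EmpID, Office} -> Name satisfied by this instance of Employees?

(EmpID=X38, Office=56): 1 row → Name = 735 ✓
(EmpID=X38, Office=62): 5 rows → Name = 734, 734, 734, 734, 734 ✓
(EmpID=X19, Office=56): 3 rows → Name = 737, 737, 737 ✓
(EmpID=X74, Office=62): 2 rows → Name = 732, 732 ✓
Every {EmpID, Office} value is associated with a single Name value, so {EmpID, Office} -> Name holds.

Yes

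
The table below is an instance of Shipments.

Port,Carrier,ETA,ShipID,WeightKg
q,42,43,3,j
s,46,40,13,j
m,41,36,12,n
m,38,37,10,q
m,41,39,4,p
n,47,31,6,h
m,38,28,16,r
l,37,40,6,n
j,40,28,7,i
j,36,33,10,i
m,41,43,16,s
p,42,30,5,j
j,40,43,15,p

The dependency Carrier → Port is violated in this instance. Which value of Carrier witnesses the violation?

Carrier=42: 2 rows → Port takes values {q, p} — violation
Carrier=46: 1 row → Port = s ✓
Carrier=41: 3 rows → Port = m, m, m ✓
Carrier=38: 2 rows → Port = m, m ✓
Carrier=47: 1 row → Port = n ✓
Carrier=37: 1 row → Port = l ✓
Carrier=40: 2 rows → Port = j, j ✓
Carrier=36: 1 row → Port = j ✓
The only Carrier value with inconsistent Port is Carrier=42.

42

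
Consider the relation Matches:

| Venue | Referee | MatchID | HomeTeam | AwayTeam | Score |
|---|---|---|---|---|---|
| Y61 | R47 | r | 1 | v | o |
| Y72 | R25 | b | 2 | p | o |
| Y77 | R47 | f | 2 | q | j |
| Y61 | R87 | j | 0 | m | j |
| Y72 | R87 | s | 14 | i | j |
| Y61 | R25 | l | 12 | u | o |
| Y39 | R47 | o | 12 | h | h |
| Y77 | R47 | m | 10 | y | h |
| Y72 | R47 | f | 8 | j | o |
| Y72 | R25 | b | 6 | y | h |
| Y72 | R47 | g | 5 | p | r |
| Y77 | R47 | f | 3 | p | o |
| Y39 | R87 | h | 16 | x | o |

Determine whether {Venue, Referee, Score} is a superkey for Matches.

Yes

All 13 rows have distinct {Venue, Referee, Score} values, so {Venue, Referee, Score} → (all attributes) holds and {Venue, Referee, Score} is a superkey.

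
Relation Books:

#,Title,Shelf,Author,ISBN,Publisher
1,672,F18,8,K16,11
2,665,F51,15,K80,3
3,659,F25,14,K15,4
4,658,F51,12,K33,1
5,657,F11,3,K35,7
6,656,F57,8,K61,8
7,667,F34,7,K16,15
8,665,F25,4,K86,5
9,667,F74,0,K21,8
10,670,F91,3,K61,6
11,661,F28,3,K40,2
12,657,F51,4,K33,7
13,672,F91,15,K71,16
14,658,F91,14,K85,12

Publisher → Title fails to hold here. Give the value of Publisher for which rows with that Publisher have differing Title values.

8

Publisher=11: row 1 → Title = 672 ✓
Publisher=3: row 2 → Title = 665 ✓
Publisher=4: row 3 → Title = 659 ✓
Publisher=1: row 4 → Title = 658 ✓
Publisher=7: rows 5, 12 → Title = 657, 657 ✓
Publisher=8: rows 6, 9 → Title takes values {656, 667} — violation
Publisher=15: row 7 → Title = 667 ✓
Publisher=5: row 8 → Title = 665 ✓
Publisher=6: row 10 → Title = 670 ✓
Publisher=2: row 11 → Title = 661 ✓
Publisher=16: row 13 → Title = 672 ✓
Publisher=12: row 14 → Title = 658 ✓
The only Publisher value with inconsistent Title is Publisher=8.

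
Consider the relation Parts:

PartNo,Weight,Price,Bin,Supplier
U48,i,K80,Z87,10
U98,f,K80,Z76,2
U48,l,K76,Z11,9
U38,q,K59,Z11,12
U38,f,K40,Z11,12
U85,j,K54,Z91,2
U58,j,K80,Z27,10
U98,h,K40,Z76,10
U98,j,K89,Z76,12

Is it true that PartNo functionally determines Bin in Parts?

PartNo=U48: 2 rows → Bin takes values {Z87, Z11} — violation
PartNo=U98: 3 rows → Bin = Z76, Z76, Z76 ✓
PartNo=U38: 2 rows → Bin = Z11, Z11 ✓
PartNo=U85: 1 row → Bin = Z91 ✓
PartNo=U58: 1 row → Bin = Z27 ✓
Two rows agree on PartNo but differ on Bin, so PartNo → Bin does not hold.

No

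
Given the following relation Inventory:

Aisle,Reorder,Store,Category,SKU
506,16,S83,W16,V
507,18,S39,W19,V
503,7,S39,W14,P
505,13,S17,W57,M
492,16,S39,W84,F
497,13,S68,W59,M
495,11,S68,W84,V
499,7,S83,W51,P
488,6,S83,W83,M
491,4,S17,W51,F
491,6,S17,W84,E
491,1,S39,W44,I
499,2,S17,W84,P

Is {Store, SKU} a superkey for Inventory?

All 13 rows have distinct {Store, SKU} values, so {Store, SKU} → (all attributes) holds and {Store, SKU} is a superkey.

Yes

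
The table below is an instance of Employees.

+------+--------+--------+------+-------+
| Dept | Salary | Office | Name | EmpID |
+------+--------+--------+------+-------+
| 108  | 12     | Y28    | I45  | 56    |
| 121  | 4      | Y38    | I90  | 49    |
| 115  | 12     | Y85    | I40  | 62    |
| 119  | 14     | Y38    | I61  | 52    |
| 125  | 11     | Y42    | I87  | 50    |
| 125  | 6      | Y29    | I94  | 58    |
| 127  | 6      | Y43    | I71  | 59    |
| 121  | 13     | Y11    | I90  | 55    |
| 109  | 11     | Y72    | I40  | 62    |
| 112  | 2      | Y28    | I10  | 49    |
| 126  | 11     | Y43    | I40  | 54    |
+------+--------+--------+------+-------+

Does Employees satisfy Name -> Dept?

No

Name=I45: 1 row → Dept = 108 ✓
Name=I90: 2 rows → Dept = 121, 121 ✓
Name=I40: 3 rows → Dept takes values {115, 109, 126} — violation
Name=I61: 1 row → Dept = 119 ✓
Name=I87: 1 row → Dept = 125 ✓
Name=I94: 1 row → Dept = 125 ✓
Name=I71: 1 row → Dept = 127 ✓
Name=I10: 1 row → Dept = 112 ✓
Two rows agree on Name but differ on Dept, so Name -> Dept does not hold.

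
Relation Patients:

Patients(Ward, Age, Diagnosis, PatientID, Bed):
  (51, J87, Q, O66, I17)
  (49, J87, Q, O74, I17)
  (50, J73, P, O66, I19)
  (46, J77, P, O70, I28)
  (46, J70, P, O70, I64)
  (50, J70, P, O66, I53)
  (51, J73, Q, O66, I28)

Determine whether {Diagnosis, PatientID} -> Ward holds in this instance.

Yes

(Diagnosis=Q, PatientID=O66): 2 rows → Ward = 51, 51 ✓
(Diagnosis=Q, PatientID=O74): 1 row → Ward = 49 ✓
(Diagnosis=P, PatientID=O66): 2 rows → Ward = 50, 50 ✓
(Diagnosis=P, PatientID=O70): 2 rows → Ward = 46, 46 ✓
Every {Diagnosis, PatientID} value is associated with a single Ward value, so {Diagnosis, PatientID} -> Ward holds.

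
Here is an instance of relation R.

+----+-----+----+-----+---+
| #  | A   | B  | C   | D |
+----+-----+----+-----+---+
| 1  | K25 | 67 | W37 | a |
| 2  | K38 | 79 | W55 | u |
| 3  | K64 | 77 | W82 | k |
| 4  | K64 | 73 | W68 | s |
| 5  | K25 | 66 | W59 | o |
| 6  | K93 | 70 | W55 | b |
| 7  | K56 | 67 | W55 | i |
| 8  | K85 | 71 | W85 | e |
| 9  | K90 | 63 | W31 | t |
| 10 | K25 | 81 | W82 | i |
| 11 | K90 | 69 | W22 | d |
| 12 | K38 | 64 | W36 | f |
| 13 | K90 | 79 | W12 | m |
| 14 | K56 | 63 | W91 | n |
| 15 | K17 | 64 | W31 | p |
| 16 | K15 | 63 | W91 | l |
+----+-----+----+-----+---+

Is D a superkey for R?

Rows 7 and 10 have the same D value D=i but are distinct tuples, so D does not determine every attribute — not a superkey.

No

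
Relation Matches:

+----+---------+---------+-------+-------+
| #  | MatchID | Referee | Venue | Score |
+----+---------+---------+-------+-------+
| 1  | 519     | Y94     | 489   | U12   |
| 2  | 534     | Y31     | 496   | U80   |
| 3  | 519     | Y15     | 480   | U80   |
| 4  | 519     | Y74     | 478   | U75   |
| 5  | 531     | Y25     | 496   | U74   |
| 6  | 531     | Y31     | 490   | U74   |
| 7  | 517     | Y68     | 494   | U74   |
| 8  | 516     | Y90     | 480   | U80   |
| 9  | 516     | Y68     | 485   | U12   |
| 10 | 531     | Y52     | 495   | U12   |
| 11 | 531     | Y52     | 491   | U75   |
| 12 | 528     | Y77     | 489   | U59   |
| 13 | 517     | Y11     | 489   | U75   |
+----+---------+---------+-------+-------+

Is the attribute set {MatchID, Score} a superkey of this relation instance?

No

Rows 5 and 6 have the same {MatchID, Score} value (MatchID=531, Score=U74) but are distinct tuples, so {MatchID, Score} does not determine every attribute — not a superkey.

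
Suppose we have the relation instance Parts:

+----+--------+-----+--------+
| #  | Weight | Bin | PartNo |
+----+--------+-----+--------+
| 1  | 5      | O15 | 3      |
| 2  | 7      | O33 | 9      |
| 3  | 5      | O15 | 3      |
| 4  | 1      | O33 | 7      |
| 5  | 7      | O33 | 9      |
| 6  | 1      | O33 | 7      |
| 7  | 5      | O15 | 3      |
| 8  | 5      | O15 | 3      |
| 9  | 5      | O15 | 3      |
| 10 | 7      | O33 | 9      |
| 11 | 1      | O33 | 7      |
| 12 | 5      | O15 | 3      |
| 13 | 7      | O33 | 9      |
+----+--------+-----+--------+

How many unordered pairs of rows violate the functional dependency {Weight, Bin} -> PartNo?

(Weight=5, Bin=O15): all 6 rows agree on PartNo — 0 pairs.
(Weight=7, Bin=O33): all 4 rows agree on PartNo — 0 pairs.
(Weight=1, Bin=O33): all 3 rows agree on PartNo — 0 pairs.

0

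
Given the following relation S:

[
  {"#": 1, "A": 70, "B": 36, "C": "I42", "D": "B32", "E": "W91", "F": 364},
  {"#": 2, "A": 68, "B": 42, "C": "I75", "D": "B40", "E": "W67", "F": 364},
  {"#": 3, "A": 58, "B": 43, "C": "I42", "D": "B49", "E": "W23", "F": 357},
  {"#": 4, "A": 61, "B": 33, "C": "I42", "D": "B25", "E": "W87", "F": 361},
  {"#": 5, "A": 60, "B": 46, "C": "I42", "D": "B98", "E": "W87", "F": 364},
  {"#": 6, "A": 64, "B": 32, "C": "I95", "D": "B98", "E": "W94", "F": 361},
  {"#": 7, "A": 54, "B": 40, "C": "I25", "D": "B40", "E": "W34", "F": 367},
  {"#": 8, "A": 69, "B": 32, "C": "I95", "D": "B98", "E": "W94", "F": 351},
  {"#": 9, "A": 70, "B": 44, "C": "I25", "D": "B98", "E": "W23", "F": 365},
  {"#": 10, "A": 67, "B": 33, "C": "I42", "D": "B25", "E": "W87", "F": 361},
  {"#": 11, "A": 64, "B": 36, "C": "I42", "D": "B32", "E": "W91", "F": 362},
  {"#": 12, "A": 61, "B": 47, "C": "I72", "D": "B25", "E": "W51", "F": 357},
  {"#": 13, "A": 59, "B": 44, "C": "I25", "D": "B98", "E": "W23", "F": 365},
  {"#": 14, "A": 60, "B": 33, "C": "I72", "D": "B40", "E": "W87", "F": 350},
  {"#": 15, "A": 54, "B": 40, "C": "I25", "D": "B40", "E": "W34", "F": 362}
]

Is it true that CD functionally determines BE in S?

Yes

(C=I42, D=B32): rows 1, 11 → {B,E} = (36, W91), (36, W91) ✓
(C=I75, D=B40): row 2 → {B,E} = (42, W67) ✓
(C=I42, D=B49): row 3 → {B,E} = (43, W23) ✓
(C=I42, D=B25): rows 4, 10 → {B,E} = (33, W87), (33, W87) ✓
(C=I42, D=B98): row 5 → {B,E} = (46, W87) ✓
(C=I95, D=B98): rows 6, 8 → {B,E} = (32, W94), (32, W94) ✓
(C=I25, D=B40): rows 7, 15 → {B,E} = (40, W34), (40, W34) ✓
(C=I25, D=B98): rows 9, 13 → {B,E} = (44, W23), (44, W23) ✓
(C=I72, D=B25): row 12 → {B,E} = (47, W51) ✓
(C=I72, D=B40): row 14 → {B,E} = (33, W87) ✓
Every CD value is associated with a single BE value, so CD → BE holds.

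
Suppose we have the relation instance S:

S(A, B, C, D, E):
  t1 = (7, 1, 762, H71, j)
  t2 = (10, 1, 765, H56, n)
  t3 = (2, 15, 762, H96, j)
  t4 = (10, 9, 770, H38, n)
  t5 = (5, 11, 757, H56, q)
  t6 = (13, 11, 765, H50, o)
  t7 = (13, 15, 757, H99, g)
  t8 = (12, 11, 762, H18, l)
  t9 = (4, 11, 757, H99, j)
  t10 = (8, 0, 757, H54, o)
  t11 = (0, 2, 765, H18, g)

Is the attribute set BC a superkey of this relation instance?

No

Rows 5 and 9 have the same BC value (B=11, C=757) but are distinct tuples, so BC does not determine every attribute — not a superkey.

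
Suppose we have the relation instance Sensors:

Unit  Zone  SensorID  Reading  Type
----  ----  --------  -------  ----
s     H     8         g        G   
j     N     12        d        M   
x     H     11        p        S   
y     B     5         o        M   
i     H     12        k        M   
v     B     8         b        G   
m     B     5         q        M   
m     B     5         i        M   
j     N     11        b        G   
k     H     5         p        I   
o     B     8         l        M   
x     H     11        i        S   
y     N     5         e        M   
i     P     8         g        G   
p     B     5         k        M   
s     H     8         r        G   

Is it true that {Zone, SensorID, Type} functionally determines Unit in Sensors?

(Zone=H, SensorID=8, Type=G): 2 rows → Unit = s, s ✓
(Zone=N, SensorID=12, Type=M): 1 row → Unit = j ✓
(Zone=H, SensorID=11, Type=S): 2 rows → Unit = x, x ✓
(Zone=B, SensorID=5, Type=M): 4 rows → Unit takes values {y, m, p} — violation
(Zone=H, SensorID=12, Type=M): 1 row → Unit = i ✓
(Zone=B, SensorID=8, Type=G): 1 row → Unit = v ✓
(Zone=N, SensorID=11, Type=G): 1 row → Unit = j ✓
(Zone=H, SensorID=5, Type=I): 1 row → Unit = k ✓
(Zone=B, SensorID=8, Type=M): 1 row → Unit = o ✓
(Zone=N, SensorID=5, Type=M): 1 row → Unit = y ✓
(Zone=P, SensorID=8, Type=G): 1 row → Unit = i ✓
Two rows agree on {Zone, SensorID, Type} but differ on Unit, so {Zone, SensorID, Type} → Unit does not hold.

No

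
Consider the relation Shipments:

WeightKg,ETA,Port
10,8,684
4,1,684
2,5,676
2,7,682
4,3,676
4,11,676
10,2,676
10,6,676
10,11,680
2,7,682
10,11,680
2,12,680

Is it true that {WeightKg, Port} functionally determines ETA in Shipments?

(WeightKg=10, Port=684): 1 row → ETA = 8 ✓
(WeightKg=4, Port=684): 1 row → ETA = 1 ✓
(WeightKg=2, Port=676): 1 row → ETA = 5 ✓
(WeightKg=2, Port=682): 2 rows → ETA = 7, 7 ✓
(WeightKg=4, Port=676): 2 rows → ETA takes values {3, 11} — violation
(WeightKg=10, Port=676): 2 rows → ETA takes values {2, 6} — violation
(WeightKg=10, Port=680): 2 rows → ETA = 11, 11 ✓
(WeightKg=2, Port=680): 1 row → ETA = 12 ✓
Two rows agree on {WeightKg, Port} but differ on ETA, so {WeightKg, Port} → ETA does not hold.

No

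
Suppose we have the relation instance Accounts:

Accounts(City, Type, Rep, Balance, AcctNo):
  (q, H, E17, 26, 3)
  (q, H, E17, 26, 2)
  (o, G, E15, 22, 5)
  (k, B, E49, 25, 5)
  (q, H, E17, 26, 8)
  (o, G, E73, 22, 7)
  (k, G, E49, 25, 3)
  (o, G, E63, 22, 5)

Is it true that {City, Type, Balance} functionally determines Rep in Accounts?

(City=q, Type=H, Balance=26): 3 rows → Rep = E17, E17, E17 ✓
(City=o, Type=G, Balance=22): 3 rows → Rep takes values {E15, E73, E63} — violation
(City=k, Type=B, Balance=25): 1 row → Rep = E49 ✓
(City=k, Type=G, Balance=25): 1 row → Rep = E49 ✓
Two rows agree on {City, Type, Balance} but differ on Rep, so {City, Type, Balance} → Rep does not hold.

No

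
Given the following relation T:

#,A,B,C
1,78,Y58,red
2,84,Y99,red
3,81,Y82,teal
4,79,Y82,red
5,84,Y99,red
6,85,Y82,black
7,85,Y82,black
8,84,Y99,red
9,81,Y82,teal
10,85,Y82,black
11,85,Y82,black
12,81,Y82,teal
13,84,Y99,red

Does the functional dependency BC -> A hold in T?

(B=Y58, C=red): row 1 → A = 78 ✓
(B=Y99, C=red): rows 2, 5, 8, 13 → A = 84, 84, 84, 84 ✓
(B=Y82, C=teal): rows 3, 9, 12 → A = 81, 81, 81 ✓
(B=Y82, C=red): row 4 → A = 79 ✓
(B=Y82, C=black): rows 6, 7, 10, 11 → A = 85, 85, 85, 85 ✓
Every BC value is associated with a single A value, so BC -> A holds.

Yes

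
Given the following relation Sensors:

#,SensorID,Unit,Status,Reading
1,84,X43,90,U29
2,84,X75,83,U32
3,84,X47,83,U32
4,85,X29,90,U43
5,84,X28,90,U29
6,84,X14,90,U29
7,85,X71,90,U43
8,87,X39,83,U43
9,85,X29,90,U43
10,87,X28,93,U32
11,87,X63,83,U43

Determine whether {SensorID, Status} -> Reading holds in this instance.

(SensorID=84, Status=90): rows 1, 5, 6 → Reading = U29, U29, U29 ✓
(SensorID=84, Status=83): rows 2, 3 → Reading = U32, U32 ✓
(SensorID=85, Status=90): rows 4, 7, 9 → Reading = U43, U43, U43 ✓
(SensorID=87, Status=83): rows 8, 11 → Reading = U43, U43 ✓
(SensorID=87, Status=93): row 10 → Reading = U32 ✓
Every {SensorID, Status} value is associated with a single Reading value, so {SensorID, Status} -> Reading holds.

Yes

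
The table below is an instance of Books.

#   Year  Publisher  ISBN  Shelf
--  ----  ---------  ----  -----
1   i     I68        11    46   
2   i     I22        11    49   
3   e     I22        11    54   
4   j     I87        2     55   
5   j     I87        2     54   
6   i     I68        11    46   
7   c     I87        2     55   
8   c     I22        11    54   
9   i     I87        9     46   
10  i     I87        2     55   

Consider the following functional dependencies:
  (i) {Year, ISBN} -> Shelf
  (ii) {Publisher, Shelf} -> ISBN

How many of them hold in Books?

(i) {Year, ISBN} -> Shelf: (Year=i, ISBN=11): rows 1, 2, 6 → Shelf takes values {46, 49} — violation; (Year=j, ISBN=2): rows 4, 5 → Shelf takes values {55, 54} — violation — fails.
(ii) {Publisher, Shelf} -> ISBN: every LHS value maps to a single RHS value — holds.
1 of the 2 dependencies holds.

1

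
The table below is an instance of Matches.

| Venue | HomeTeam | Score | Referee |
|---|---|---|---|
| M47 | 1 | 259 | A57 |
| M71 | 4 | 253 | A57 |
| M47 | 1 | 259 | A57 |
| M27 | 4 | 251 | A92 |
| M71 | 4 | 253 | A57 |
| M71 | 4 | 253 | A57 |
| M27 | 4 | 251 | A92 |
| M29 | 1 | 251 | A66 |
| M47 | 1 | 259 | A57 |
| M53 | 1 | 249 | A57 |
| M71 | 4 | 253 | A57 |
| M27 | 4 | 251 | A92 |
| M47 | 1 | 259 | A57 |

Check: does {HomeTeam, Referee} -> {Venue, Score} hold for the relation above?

No

(HomeTeam=1, Referee=A57): 5 rows → {Venue,Score} takes values {(M47, 259), (M53, 249)} — violation
(HomeTeam=4, Referee=A57): 4 rows → {Venue,Score} = (M71, 253), (M71, 253), (M71, 253), (M71, 253) ✓
(HomeTeam=4, Referee=A92): 3 rows → {Venue,Score} = (M27, 251), (M27, 251), (M27, 251) ✓
(HomeTeam=1, Referee=A66): 1 row → {Venue,Score} = (M29, 251) ✓
Two rows agree on {HomeTeam, Referee} but differ on {Venue, Score}, so {HomeTeam, Referee} -> {Venue, Score} does not hold.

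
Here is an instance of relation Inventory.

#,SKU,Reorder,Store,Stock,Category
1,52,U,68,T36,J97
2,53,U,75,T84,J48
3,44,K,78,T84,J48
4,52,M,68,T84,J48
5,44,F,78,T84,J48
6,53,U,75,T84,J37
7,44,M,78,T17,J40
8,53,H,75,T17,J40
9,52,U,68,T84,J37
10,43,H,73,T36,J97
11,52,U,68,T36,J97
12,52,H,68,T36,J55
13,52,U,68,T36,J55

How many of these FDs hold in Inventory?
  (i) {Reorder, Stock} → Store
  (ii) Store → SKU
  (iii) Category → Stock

2

(i) {Reorder, Stock} → Store: (Reorder=U, Stock=T84): rows 2, 6, 9 → Store takes values {75, 68} — violation; (Reorder=H, Stock=T36): rows 10, 12 → Store takes values {73, 68} — violation — fails.
(ii) Store → SKU: every LHS value maps to a single RHS value — holds.
(iii) Category → Stock: every LHS value maps to a single RHS value — holds.
2 of the 3 dependencies hold.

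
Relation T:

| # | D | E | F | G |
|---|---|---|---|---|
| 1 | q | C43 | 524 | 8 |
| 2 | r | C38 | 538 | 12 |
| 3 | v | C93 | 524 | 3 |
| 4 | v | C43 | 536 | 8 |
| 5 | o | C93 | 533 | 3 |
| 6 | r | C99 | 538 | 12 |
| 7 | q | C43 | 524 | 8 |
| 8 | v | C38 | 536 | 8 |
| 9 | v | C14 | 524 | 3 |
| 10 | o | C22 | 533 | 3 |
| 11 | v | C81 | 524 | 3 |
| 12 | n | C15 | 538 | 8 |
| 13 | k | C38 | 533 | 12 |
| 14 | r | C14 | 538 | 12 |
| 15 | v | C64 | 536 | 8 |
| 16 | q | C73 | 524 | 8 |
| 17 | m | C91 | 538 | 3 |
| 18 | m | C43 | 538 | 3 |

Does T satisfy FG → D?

(F=524, G=8): rows 1, 7, 16 → D = q, q, q ✓
(F=538, G=12): rows 2, 6, 14 → D = r, r, r ✓
(F=524, G=3): rows 3, 9, 11 → D = v, v, v ✓
(F=536, G=8): rows 4, 8, 15 → D = v, v, v ✓
(F=533, G=3): rows 5, 10 → D = o, o ✓
(F=538, G=8): row 12 → D = n ✓
(F=533, G=12): row 13 → D = k ✓
(F=538, G=3): rows 17, 18 → D = m, m ✓
Every FG value is associated with a single D value, so FG → D holds.

Yes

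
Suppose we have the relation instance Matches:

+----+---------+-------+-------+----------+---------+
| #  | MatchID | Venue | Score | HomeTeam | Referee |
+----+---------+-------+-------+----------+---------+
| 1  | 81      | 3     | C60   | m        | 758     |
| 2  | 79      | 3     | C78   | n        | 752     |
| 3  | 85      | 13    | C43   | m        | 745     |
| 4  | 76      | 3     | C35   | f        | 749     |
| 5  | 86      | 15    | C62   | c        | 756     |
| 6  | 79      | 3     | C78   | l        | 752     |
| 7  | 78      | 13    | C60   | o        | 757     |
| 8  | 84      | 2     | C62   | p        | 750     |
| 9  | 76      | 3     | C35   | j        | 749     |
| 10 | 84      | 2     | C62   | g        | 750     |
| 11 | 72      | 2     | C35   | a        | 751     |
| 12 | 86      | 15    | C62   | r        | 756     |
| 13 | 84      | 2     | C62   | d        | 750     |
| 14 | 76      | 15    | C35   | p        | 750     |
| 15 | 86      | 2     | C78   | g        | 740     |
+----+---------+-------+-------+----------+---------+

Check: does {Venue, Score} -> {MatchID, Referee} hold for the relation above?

(Venue=3, Score=C60): row 1 → {MatchID,Referee} = (81, 758) ✓
(Venue=3, Score=C78): rows 2, 6 → {MatchID,Referee} = (79, 752), (79, 752) ✓
(Venue=13, Score=C43): row 3 → {MatchID,Referee} = (85, 745) ✓
(Venue=3, Score=C35): rows 4, 9 → {MatchID,Referee} = (76, 749), (76, 749) ✓
(Venue=15, Score=C62): rows 5, 12 → {MatchID,Referee} = (86, 756), (86, 756) ✓
(Venue=13, Score=C60): row 7 → {MatchID,Referee} = (78, 757) ✓
(Venue=2, Score=C62): rows 8, 10, 13 → {MatchID,Referee} = (84, 750), (84, 750), (84, 750) ✓
(Venue=2, Score=C35): row 11 → {MatchID,Referee} = (72, 751) ✓
(Venue=15, Score=C35): row 14 → {MatchID,Referee} = (76, 750) ✓
(Venue=2, Score=C78): row 15 → {MatchID,Referee} = (86, 740) ✓
Every {Venue, Score} value is associated with a single {MatchID, Referee} value, so {Venue, Score} -> {MatchID, Referee} holds.

Yes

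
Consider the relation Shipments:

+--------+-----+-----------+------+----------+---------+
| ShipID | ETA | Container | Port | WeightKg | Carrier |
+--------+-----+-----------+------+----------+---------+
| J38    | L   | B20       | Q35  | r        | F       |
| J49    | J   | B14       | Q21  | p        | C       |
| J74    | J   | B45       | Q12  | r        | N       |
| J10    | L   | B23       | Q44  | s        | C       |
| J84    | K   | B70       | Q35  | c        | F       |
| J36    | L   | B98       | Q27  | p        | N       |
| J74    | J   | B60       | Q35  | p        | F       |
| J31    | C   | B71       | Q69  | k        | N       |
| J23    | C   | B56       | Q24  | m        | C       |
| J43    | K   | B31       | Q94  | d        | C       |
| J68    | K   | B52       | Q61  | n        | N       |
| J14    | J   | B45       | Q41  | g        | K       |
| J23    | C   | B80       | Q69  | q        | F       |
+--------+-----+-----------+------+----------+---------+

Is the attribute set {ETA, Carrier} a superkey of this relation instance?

Yes

All 13 rows have distinct {ETA, Carrier} values, so {ETA, Carrier} → (all attributes) holds and {ETA, Carrier} is a superkey.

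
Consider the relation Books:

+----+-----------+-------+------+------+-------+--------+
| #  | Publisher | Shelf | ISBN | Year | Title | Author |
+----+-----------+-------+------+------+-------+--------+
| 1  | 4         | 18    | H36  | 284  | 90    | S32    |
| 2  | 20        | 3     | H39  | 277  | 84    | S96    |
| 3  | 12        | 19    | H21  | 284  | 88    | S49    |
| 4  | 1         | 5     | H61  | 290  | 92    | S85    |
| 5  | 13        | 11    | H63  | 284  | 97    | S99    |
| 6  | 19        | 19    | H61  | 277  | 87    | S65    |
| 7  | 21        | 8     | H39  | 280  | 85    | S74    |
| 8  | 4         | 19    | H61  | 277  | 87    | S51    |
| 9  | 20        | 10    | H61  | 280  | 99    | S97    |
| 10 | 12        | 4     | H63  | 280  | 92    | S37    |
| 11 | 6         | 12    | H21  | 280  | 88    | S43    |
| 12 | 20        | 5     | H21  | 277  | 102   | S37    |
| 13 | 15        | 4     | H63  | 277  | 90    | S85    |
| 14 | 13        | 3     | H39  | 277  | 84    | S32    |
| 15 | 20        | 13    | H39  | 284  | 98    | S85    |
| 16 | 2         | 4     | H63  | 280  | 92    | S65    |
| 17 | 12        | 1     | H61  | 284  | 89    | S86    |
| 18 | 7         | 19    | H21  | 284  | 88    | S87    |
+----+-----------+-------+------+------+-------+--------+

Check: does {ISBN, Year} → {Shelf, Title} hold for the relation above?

(ISBN=H36, Year=284): row 1 → {Shelf,Title} = (18, 90) ✓
(ISBN=H39, Year=277): rows 2, 14 → {Shelf,Title} = (3, 84), (3, 84) ✓
(ISBN=H21, Year=284): rows 3, 18 → {Shelf,Title} = (19, 88), (19, 88) ✓
(ISBN=H61, Year=290): row 4 → {Shelf,Title} = (5, 92) ✓
(ISBN=H63, Year=284): row 5 → {Shelf,Title} = (11, 97) ✓
(ISBN=H61, Year=277): rows 6, 8 → {Shelf,Title} = (19, 87), (19, 87) ✓
(ISBN=H39, Year=280): row 7 → {Shelf,Title} = (8, 85) ✓
(ISBN=H61, Year=280): row 9 → {Shelf,Title} = (10, 99) ✓
(ISBN=H63, Year=280): rows 10, 16 → {Shelf,Title} = (4, 92), (4, 92) ✓
(ISBN=H21, Year=280): row 11 → {Shelf,Title} = (12, 88) ✓
(ISBN=H21, Year=277): row 12 → {Shelf,Title} = (5, 102) ✓
(ISBN=H63, Year=277): row 13 → {Shelf,Title} = (4, 90) ✓
(ISBN=H39, Year=284): row 15 → {Shelf,Title} = (13, 98) ✓
(ISBN=H61, Year=284): row 17 → {Shelf,Title} = (1, 89) ✓
Every {ISBN, Year} value is associated with a single {Shelf, Title} value, so {ISBN, Year} → {Shelf, Title} holds.

Yes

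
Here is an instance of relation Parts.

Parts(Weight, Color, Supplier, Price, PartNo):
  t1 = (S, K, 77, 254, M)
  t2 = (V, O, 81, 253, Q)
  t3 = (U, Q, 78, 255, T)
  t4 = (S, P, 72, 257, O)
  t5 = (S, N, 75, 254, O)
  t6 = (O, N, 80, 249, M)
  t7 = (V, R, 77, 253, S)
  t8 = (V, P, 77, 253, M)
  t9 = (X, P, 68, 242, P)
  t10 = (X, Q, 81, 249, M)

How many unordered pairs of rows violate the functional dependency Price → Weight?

1

Price=254: all 2 rows agree on Weight — 0 pairs.
Price=253: all 3 rows agree on Weight — 0 pairs.
Price=249: violating pairs (6,10) — 1 pair.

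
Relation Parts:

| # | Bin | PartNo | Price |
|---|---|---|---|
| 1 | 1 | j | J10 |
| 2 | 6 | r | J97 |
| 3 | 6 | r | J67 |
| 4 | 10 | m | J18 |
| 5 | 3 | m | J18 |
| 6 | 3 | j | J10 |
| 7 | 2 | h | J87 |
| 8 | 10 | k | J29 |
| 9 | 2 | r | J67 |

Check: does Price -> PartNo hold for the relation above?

Price=J10: rows 1, 6 → PartNo = j, j ✓
Price=J97: row 2 → PartNo = r ✓
Price=J67: rows 3, 9 → PartNo = r, r ✓
Price=J18: rows 4, 5 → PartNo = m, m ✓
Price=J87: row 7 → PartNo = h ✓
Price=J29: row 8 → PartNo = k ✓
Every Price value is associated with a single PartNo value, so Price -> PartNo holds.

Yes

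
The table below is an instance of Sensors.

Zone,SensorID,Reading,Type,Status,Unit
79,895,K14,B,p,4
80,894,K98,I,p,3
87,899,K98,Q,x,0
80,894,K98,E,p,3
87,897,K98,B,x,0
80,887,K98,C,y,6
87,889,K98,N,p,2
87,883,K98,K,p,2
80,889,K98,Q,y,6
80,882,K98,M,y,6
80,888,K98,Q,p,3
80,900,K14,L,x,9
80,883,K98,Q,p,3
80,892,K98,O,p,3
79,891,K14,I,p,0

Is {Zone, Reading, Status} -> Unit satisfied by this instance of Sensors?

(Zone=79, Reading=K14, Status=p): 2 rows → Unit takes values {4, 0} — violation
(Zone=80, Reading=K98, Status=p): 5 rows → Unit = 3, 3, 3, 3, 3 ✓
(Zone=87, Reading=K98, Status=x): 2 rows → Unit = 0, 0 ✓
(Zone=80, Reading=K98, Status=y): 3 rows → Unit = 6, 6, 6 ✓
(Zone=87, Reading=K98, Status=p): 2 rows → Unit = 2, 2 ✓
(Zone=80, Reading=K14, Status=x): 1 row → Unit = 9 ✓
Two rows agree on {Zone, Reading, Status} but differ on Unit, so {Zone, Reading, Status} -> Unit does not hold.

No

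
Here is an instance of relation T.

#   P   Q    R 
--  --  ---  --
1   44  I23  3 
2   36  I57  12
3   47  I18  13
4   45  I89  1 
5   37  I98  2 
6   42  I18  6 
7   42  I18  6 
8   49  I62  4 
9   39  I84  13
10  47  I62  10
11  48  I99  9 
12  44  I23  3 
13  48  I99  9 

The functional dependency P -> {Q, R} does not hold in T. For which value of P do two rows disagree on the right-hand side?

47

P=44: rows 1, 12 → {Q,R} = (I23, 3), (I23, 3) ✓
P=36: row 2 → {Q,R} = (I57, 12) ✓
P=47: rows 3, 10 → {Q,R} takes values {(I18, 13), (I62, 10)} — violation
P=45: row 4 → {Q,R} = (I89, 1) ✓
P=37: row 5 → {Q,R} = (I98, 2) ✓
P=42: rows 6, 7 → {Q,R} = (I18, 6), (I18, 6) ✓
P=49: row 8 → {Q,R} = (I62, 4) ✓
P=39: row 9 → {Q,R} = (I84, 13) ✓
P=48: rows 11, 13 → {Q,R} = (I99, 9), (I99, 9) ✓
The only P value with inconsistent RHS is P=47.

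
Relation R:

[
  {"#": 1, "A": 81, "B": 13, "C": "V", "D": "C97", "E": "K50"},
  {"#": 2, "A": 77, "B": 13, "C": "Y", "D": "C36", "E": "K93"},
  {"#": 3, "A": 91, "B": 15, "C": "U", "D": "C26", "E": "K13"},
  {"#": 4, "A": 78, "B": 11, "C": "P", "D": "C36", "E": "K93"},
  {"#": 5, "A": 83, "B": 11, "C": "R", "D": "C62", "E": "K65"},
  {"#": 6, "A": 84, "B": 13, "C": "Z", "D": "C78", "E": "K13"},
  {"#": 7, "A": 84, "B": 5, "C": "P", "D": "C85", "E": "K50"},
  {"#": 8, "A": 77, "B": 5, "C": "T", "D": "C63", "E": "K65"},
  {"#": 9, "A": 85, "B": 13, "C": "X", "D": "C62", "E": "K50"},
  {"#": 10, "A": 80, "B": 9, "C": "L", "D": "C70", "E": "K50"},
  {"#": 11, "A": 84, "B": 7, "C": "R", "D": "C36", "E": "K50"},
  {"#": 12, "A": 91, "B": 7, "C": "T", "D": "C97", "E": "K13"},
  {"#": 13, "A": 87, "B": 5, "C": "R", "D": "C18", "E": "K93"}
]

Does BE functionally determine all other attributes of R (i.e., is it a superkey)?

No

Rows 1 and 9 have the same BE value (B=13, E=K50) but are distinct tuples, so BE does not determine every attribute — not a superkey.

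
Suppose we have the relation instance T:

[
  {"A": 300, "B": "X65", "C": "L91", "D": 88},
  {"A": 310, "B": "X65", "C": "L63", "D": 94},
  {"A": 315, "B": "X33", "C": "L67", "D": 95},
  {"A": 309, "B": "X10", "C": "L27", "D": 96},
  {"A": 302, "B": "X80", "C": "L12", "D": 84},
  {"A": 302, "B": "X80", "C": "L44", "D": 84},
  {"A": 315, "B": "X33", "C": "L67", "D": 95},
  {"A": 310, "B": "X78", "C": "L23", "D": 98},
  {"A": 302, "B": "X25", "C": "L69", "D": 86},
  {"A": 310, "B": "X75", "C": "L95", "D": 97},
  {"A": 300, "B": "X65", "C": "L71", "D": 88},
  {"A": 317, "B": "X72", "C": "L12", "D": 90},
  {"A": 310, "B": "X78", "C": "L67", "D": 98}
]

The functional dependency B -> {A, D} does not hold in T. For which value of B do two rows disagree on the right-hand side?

X65

B=X65: 3 rows → {A,D} takes values {(300, 88), (310, 94)} — violation
B=X33: 2 rows → {A,D} = (315, 95), (315, 95) ✓
B=X10: 1 row → {A,D} = (309, 96) ✓
B=X80: 2 rows → {A,D} = (302, 84), (302, 84) ✓
B=X78: 2 rows → {A,D} = (310, 98), (310, 98) ✓
B=X25: 1 row → {A,D} = (302, 86) ✓
B=X75: 1 row → {A,D} = (310, 97) ✓
B=X72: 1 row → {A,D} = (317, 90) ✓
The only B value with inconsistent RHS is B=X65.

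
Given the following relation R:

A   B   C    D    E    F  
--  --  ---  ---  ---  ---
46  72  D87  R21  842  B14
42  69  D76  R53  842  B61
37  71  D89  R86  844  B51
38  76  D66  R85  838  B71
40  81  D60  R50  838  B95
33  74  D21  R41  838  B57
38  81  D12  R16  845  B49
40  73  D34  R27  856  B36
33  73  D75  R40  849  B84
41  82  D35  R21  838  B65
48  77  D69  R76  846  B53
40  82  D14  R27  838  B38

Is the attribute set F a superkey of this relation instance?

All 12 rows have distinct F values, so F → (all attributes) holds and F is a superkey.

Yes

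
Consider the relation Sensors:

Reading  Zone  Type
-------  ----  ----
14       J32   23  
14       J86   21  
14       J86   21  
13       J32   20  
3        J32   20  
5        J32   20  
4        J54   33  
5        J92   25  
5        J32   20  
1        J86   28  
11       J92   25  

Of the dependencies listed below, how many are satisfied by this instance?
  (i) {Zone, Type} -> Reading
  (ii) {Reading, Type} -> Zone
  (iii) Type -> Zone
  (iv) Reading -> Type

2

(i) {Zone, Type} -> Reading: (Zone=J32, Type=20): 4 rows → Reading takes values {13, 3, 5} — violation; (Zone=J92, Type=25): 2 rows → Reading takes values {5, 11} — violation — fails.
(ii) {Reading, Type} -> Zone: every LHS value maps to a single RHS value — holds.
(iii) Type -> Zone: every LHS value maps to a single RHS value — holds.
(iv) Reading -> Type: Reading=14: 3 rows → Type takes values {23, 21} — violation; Reading=5: 3 rows → Type takes values {20, 25} — violation — fails.
2 of the 4 dependencies hold.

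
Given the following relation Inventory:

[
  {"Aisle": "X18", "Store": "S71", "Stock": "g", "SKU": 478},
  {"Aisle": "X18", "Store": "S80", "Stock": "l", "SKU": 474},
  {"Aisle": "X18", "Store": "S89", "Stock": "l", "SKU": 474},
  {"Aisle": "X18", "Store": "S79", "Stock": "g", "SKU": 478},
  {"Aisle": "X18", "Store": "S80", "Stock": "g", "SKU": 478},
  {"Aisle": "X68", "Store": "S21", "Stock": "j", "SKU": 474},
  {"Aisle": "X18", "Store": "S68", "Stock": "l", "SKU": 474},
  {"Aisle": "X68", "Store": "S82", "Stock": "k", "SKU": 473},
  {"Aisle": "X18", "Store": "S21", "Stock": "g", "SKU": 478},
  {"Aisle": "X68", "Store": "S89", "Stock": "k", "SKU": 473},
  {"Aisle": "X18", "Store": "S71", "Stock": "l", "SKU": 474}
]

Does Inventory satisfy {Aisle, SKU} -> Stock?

Yes

(Aisle=X18, SKU=478): 4 rows → Stock = g, g, g, g ✓
(Aisle=X18, SKU=474): 4 rows → Stock = l, l, l, l ✓
(Aisle=X68, SKU=474): 1 row → Stock = j ✓
(Aisle=X68, SKU=473): 2 rows → Stock = k, k ✓
Every {Aisle, SKU} value is associated with a single Stock value, so {Aisle, SKU} -> Stock holds.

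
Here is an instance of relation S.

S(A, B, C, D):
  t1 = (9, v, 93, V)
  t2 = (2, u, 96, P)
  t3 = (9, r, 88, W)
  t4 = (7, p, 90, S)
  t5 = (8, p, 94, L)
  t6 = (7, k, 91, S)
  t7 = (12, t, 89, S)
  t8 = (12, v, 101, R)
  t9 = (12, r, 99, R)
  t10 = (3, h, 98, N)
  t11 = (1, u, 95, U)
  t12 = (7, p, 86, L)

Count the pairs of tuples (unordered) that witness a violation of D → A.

3

D=S: violating pairs (4,7), (6,7) — 2 pairs.
D=L: violating pairs (5,12) — 1 pair.
D=R: all 2 rows agree on A — 0 pairs.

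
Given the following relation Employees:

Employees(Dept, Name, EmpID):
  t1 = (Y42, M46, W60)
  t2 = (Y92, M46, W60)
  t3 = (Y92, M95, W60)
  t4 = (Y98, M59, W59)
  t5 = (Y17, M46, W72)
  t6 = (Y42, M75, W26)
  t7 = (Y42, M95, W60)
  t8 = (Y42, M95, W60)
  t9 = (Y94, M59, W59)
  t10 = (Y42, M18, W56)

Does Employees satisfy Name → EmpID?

No

Name=M46: rows 1, 2, 5 → EmpID takes values {W60, W72} — violation
Name=M95: rows 3, 7, 8 → EmpID = W60, W60, W60 ✓
Name=M59: rows 4, 9 → EmpID = W59, W59 ✓
Name=M75: row 6 → EmpID = W26 ✓
Name=M18: row 10 → EmpID = W56 ✓
Two rows agree on Name but differ on EmpID, so Name → EmpID does not hold.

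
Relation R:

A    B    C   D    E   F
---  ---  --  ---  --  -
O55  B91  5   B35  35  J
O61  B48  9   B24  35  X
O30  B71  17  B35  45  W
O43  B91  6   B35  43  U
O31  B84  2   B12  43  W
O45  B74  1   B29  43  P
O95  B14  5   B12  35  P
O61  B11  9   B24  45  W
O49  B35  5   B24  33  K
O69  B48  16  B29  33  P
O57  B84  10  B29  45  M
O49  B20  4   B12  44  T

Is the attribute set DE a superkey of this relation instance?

Yes

All 12 rows have distinct DE values, so DE → (all attributes) holds and DE is a superkey.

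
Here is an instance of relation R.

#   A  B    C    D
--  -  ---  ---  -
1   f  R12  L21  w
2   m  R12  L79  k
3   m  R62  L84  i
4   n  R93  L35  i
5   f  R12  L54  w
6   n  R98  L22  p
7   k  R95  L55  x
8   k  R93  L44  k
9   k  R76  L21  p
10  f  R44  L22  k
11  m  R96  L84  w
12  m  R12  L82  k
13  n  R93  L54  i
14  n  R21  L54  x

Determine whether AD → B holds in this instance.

(A=f, D=w): rows 1, 5 → B = R12, R12 ✓
(A=m, D=k): rows 2, 12 → B = R12, R12 ✓
(A=m, D=i): row 3 → B = R62 ✓
(A=n, D=i): rows 4, 13 → B = R93, R93 ✓
(A=n, D=p): row 6 → B = R98 ✓
(A=k, D=x): row 7 → B = R95 ✓
(A=k, D=k): row 8 → B = R93 ✓
(A=k, D=p): row 9 → B = R76 ✓
(A=f, D=k): row 10 → B = R44 ✓
(A=m, D=w): row 11 → B = R96 ✓
(A=n, D=x): row 14 → B = R21 ✓
Every AD value is associated with a single B value, so AD → B holds.

Yes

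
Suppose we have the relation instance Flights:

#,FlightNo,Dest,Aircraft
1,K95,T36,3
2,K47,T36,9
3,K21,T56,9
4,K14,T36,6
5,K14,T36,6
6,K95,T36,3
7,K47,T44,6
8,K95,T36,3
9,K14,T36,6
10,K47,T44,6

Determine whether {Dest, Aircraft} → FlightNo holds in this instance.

Yes

(Dest=T36, Aircraft=3): rows 1, 6, 8 → FlightNo = K95, K95, K95 ✓
(Dest=T36, Aircraft=9): row 2 → FlightNo = K47 ✓
(Dest=T56, Aircraft=9): row 3 → FlightNo = K21 ✓
(Dest=T36, Aircraft=6): rows 4, 5, 9 → FlightNo = K14, K14, K14 ✓
(Dest=T44, Aircraft=6): rows 7, 10 → FlightNo = K47, K47 ✓
Every {Dest, Aircraft} value is associated with a single FlightNo value, so {Dest, Aircraft} → FlightNo holds.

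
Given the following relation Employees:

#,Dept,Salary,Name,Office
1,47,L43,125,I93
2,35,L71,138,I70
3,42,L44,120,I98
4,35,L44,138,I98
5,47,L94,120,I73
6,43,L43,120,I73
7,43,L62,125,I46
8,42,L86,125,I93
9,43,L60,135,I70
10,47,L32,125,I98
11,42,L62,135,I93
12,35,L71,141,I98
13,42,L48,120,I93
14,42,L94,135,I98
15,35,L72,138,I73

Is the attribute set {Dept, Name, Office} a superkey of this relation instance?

All 15 rows have distinct {Dept, Name, Office} values, so {Dept, Name, Office} → (all attributes) holds and {Dept, Name, Office} is a superkey.

Yes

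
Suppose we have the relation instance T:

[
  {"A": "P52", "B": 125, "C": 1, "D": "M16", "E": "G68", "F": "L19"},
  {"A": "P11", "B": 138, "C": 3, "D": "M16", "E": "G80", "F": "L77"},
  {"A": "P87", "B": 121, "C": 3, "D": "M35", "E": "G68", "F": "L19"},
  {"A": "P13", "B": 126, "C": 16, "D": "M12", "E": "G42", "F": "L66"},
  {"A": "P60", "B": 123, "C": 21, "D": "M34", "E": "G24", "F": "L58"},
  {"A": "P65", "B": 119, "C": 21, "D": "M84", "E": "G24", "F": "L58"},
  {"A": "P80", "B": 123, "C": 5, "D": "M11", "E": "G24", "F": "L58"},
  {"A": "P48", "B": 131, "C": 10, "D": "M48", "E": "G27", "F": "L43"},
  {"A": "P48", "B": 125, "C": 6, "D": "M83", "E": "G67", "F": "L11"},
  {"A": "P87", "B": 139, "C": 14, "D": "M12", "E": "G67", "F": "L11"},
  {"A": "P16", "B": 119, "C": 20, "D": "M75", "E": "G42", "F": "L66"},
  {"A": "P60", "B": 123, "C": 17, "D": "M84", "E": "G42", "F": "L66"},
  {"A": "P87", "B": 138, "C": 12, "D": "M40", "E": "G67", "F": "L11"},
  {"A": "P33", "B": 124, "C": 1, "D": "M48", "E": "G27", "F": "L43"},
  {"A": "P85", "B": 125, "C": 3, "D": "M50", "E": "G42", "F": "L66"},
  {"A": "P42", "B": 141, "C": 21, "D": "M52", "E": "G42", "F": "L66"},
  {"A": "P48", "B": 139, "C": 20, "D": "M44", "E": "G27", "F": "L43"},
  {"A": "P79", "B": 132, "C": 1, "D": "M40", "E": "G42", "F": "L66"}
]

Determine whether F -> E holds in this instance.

Yes

F=L19: 2 rows → E = G68, G68 ✓
F=L77: 1 row → E = G80 ✓
F=L66: 6 rows → E = G42, G42, G42, G42, G42, G42 ✓
F=L58: 3 rows → E = G24, G24, G24 ✓
F=L43: 3 rows → E = G27, G27, G27 ✓
F=L11: 3 rows → E = G67, G67, G67 ✓
Every F value is associated with a single E value, so F -> E holds.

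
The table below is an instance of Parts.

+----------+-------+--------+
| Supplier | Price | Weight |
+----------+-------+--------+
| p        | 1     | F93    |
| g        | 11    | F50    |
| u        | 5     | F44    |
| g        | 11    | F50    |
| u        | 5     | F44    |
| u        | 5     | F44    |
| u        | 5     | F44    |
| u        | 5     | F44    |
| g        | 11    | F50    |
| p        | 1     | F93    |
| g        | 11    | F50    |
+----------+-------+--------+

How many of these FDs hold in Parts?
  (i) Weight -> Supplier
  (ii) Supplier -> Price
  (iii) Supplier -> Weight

3

(i) Weight -> Supplier: every LHS value maps to a single RHS value — holds.
(ii) Supplier -> Price: every LHS value maps to a single RHS value — holds.
(iii) Supplier -> Weight: every LHS value maps to a single RHS value — holds.
3 of the 3 dependencies hold.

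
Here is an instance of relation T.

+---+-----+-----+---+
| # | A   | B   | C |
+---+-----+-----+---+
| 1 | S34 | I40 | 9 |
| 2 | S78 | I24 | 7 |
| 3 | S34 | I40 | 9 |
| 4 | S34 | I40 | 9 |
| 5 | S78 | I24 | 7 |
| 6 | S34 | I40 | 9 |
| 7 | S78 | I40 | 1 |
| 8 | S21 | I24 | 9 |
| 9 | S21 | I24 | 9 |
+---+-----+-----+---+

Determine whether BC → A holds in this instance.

Yes

(B=I40, C=9): rows 1, 3, 4, 6 → A = S34, S34, S34, S34 ✓
(B=I24, C=7): rows 2, 5 → A = S78, S78 ✓
(B=I40, C=1): row 7 → A = S78 ✓
(B=I24, C=9): rows 8, 9 → A = S21, S21 ✓
Every BC value is associated with a single A value, so BC → A holds.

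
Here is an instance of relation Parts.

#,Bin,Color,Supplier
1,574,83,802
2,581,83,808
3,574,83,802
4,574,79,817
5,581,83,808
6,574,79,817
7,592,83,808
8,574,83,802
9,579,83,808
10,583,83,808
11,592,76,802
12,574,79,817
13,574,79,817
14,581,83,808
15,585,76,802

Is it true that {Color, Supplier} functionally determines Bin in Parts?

No

(Color=83, Supplier=802): rows 1, 3, 8 → Bin = 574, 574, 574 ✓
(Color=83, Supplier=808): rows 2, 5, 7, 9, 10, 14 → Bin takes values {581, 592, 579, 583} — violation
(Color=79, Supplier=817): rows 4, 6, 12, 13 → Bin = 574, 574, 574, 574 ✓
(Color=76, Supplier=802): rows 11, 15 → Bin takes values {592, 585} — violation
Two rows agree on {Color, Supplier} but differ on Bin, so {Color, Supplier} → Bin does not hold.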